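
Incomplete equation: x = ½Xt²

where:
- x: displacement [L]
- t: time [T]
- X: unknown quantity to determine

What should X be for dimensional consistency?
X = a (acceleration), dimensions [L T^-2]

x has dimensions [L]; the rest of the RHS (½ t²) has dimensions [T^2].
So X must have dimensions [L T^-2] — X = a (acceleration).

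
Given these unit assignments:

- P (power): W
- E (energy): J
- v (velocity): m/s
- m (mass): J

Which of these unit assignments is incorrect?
m

The variable m (mass) should have units kg, not J.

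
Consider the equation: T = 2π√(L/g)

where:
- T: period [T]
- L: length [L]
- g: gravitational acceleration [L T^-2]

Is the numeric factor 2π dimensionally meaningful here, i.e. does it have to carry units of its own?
No

T has dimensions [T] and √(L/g) already has dimensions [T], so the equation balances without 2π contributing any dimensions. 2π is a pure (dimensionless) number; changing or removing it would not affect dimensional consistency.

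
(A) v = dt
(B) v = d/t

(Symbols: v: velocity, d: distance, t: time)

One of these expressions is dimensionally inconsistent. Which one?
(A)

(A) v = dt: LHS [L T^-1], RHS [L T] ✗
(B) v = d/t: LHS [L T^-1], RHS [L T^-1] ✓

Expression (A) v = dt is dimensionally incorrect.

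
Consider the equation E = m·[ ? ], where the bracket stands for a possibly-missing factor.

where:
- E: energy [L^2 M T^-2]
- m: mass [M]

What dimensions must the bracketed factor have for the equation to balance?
[L^2 T^-2] — velocity squared (e.g. v²)

E has dimensions [L^2 M T^-2]; m has dimensions [M].
The bracketed factor must supply [L^2 M T^-2] / [M] = [L^2 T^-2].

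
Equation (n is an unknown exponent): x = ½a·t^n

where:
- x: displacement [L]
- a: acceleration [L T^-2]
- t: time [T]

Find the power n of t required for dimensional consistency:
n = 2

x has dimensions [L]; t has dimensions [T].
The rest of the RHS has dimensions [L T^-2], so t^n must supply [T^2].
With n = 2: ½a·t^2 has dimensions [L], matching the LHS ✓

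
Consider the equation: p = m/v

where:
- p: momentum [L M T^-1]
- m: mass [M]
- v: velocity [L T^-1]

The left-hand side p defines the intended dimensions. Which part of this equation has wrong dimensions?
The right-hand side term m/v

p has dimensions [L M T^-1], but m/v has dimensions [L^-1 M T], so the term m/v is dimensionally wrong for p.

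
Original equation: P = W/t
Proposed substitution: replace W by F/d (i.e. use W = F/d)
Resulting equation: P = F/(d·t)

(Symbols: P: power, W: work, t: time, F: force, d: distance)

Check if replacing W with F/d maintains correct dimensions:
No

[W] = [L^2 M T^-2] and [F/d] = [M T^-2]. These differ, so the substitution replaces a quantity by one of different dimensions and the result P = F/(d·t) has LHS [L^2 M T^-3] vs RHS [M T^-3] — inconsistent.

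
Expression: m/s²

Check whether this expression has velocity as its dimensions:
No

The expression m/s² has dimensions [L T^-2], but velocity has dimensions [L T^-1].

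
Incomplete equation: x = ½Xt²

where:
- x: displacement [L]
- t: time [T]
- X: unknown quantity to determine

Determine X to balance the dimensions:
X = a (acceleration), dimensions [L T^-2]

x has dimensions [L]; the rest of the RHS (½ t²) has dimensions [T^2].
So X must have dimensions [L T^-2] — X = a (acceleration).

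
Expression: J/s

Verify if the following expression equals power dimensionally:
Yes

The expression J/s has dimensions [L^2 M T^-3], which is exactly power [L^2 M T^-3].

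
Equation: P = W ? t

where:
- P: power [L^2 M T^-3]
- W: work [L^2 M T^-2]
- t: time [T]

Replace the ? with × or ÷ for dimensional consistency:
division (÷): P = W ÷ t

P [L^2 M T^-3]; W [L^2 M T^-2]; t [T].
W × t → [L^2 M T^-1] ✗
W ÷ t → [L^2 M T^-3] ✓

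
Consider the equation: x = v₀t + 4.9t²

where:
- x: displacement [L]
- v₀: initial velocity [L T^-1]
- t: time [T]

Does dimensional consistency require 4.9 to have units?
Yes

x has dimensions [L], while t² alone has dimensions [T^2]. For the equation to balance, the factor 4.9 must carry dimensions [L T^-2] — it is a dimensional constant (a numerical value of a physical quantity with its units suppressed), not a pure number.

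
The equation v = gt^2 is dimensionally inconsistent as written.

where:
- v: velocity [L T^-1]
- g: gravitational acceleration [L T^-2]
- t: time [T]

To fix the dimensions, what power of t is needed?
The exponent of t should be 1: v = gt

The LHS v has dimensions [L T^-1]; t has dimensions [T].
As written, the RHS gt^2 (exponent 2 on t) has dimensions [L], which does not match.
With exponent 1, the RHS gt has dimensions [L T^-1], matching the LHS.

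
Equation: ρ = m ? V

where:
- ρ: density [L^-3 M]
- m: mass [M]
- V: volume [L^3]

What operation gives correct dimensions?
division (÷): ρ = m ÷ V

ρ [L^-3 M]; m [M]; V [L^3].
m × V → [L^3 M] ✗
m ÷ V → [L^-3 M] ✓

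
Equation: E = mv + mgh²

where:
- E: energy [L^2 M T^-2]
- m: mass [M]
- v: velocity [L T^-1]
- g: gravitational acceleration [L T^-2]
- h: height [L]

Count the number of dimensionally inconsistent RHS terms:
2

LHS E: [L^2 M T^-2]
- mv: [L M T^-1] ✗
- mgh²: [L^3 M T^-2] ✗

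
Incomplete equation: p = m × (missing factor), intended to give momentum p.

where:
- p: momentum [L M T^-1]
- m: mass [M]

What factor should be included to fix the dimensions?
v (velocity), dimensions [L T^-1]

p has dimensions [L M T^-1] and m has dimensions [M].
The missing factor must have dimensions [L M T^-1] / [M] = [L T^-1], i.e. velocity (v).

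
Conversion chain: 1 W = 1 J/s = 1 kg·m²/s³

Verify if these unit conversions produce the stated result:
The chain is correct (no errors).

Correct: Watt is Joule per second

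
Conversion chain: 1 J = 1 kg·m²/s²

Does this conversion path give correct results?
The chain is correct (no errors).

Correct: Joule is defined as kg·m²/s²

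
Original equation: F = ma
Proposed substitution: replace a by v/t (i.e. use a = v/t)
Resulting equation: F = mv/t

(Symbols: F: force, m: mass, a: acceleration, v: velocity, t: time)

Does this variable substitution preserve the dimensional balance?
Yes

[a] = [L T^-2] and [v/t] = [L T^-2]. These match, so the substitution replaces a quantity by one of the same dimensions and the result F = mv/t has LHS [L M T^-2] vs RHS [L M T^-2] — still consistent.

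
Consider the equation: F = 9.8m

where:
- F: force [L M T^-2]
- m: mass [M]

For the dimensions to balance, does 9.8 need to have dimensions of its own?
Yes

F has dimensions [L M T^-2], while m alone has dimensions [M]. For the equation to balance, the factor 9.8 must carry dimensions [L T^-2] — it is a dimensional constant (a numerical value of a physical quantity with its units suppressed), not a pure number.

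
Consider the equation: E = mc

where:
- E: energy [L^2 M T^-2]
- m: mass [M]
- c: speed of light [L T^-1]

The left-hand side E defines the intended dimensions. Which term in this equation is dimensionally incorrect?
The right-hand side term mc

E has dimensions [L^2 M T^-2], but mc has dimensions [L M T^-1], so the term mc is dimensionally wrong for E.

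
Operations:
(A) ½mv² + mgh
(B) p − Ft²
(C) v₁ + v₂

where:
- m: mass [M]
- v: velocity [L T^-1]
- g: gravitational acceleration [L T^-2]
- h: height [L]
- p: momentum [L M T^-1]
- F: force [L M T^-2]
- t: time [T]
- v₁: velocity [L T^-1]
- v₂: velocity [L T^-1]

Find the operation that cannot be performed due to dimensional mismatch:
(B) p − Ft²

(A) ½mv² + mgh: ½mv² [L^2 M T^-2] and mgh [L^2 M T^-2] — same dimensions ✓
(B) p − Ft²: p [L M T^-1] and Ft² [L M] — different dimensions cannot be added/subtracted ✗
(C) v₁ + v₂: v₁ [L T^-1] and v₂ [L T^-1] — same dimensions ✓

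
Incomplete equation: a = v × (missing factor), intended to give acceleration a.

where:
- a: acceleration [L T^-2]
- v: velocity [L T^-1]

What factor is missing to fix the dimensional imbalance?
1/t (inverse time), dimensions [T^-1]

a has dimensions [L T^-2] and v has dimensions [L T^-1].
The missing factor must have dimensions [L T^-2] / [L T^-1] = [T^-1], i.e. inverse time (1/t).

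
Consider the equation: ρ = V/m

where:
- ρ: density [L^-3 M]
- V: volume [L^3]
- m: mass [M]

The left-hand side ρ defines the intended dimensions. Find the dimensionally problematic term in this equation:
The right-hand side term V/m

ρ has dimensions [L^-3 M], but V/m has dimensions [L^3 M^-1], so the term V/m is dimensionally wrong for ρ.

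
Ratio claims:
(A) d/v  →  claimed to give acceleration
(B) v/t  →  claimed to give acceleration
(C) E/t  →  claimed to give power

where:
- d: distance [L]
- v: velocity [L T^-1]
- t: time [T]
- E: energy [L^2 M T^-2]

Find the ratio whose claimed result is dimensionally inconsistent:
(A) d/v does not give acceleration

(A) d/v: [T] ≠ acceleration [L T^-2] ✗
(B) v/t: [L T^-2] = acceleration [L T^-2] ✓
(C) E/t: [L^2 M T^-3] = power [L^2 M T^-3] ✓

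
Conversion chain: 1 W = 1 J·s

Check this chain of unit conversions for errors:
The chain is incorrect (it contains an error).

Incorrect: Watt is J/s, not J·s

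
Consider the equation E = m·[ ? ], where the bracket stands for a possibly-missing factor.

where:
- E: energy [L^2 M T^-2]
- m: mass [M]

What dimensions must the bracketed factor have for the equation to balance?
[L^2 T^-2] — velocity squared (e.g. v²)

E has dimensions [L^2 M T^-2]; m has dimensions [M].
The bracketed factor must supply [L^2 M T^-2] / [M] = [L^2 T^-2].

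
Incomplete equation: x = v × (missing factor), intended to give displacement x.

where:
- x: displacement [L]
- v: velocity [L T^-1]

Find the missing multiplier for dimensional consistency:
t (time), dimensions [T]

x has dimensions [L] and v has dimensions [L T^-1].
The missing factor must have dimensions [L] / [L T^-1] = [T], i.e. time (t).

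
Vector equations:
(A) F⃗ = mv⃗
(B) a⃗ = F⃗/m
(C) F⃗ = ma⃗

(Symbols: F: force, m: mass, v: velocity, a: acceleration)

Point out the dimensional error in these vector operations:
(A) F⃗ = mv⃗

(A) F⃗ = mv⃗: LHS [L M T^-2], RHS [L M T^-1] ✗ — mass times velocity is momentum, not force; should be ma⃗
(B) a⃗ = F⃗/m: LHS [L T^-2], RHS [L T^-2] ✓ — force (vector) divided by mass (scalar)
(C) F⃗ = ma⃗: LHS [L M T^-2], RHS [L M T^-2] ✓ — Force and acceleration are vectors, mass is a scalar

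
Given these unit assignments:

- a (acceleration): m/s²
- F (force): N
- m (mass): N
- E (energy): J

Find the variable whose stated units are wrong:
m

The variable m (mass) should have units kg, not N.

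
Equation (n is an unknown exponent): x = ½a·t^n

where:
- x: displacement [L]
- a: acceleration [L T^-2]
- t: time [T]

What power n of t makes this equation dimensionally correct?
n = 2

x has dimensions [L]; t has dimensions [T].
The rest of the RHS has dimensions [L T^-2], so t^n must supply [T^2].
With n = 2: ½a·t^2 has dimensions [L], matching the LHS ✓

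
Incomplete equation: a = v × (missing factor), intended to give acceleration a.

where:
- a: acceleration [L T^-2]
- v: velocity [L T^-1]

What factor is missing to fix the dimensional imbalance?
1/t (inverse time), dimensions [T^-1]

a has dimensions [L T^-2] and v has dimensions [L T^-1].
The missing factor must have dimensions [L T^-2] / [L T^-1] = [T^-1], i.e. inverse time (1/t).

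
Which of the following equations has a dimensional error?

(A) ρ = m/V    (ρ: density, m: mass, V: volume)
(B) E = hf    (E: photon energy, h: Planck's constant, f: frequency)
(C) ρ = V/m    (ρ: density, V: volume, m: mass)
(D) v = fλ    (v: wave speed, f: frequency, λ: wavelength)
(C) ρ = V/m

The equation (C) ρ = V/m is dimensionally incorrect.

LHS (ρ): [L^-3 M]
RHS (V/m): [L^3 M^-1] ✗

The dimensions do not match. The other three equations balance.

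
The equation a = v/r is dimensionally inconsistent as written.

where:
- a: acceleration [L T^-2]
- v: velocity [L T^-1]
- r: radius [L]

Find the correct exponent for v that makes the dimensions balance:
The exponent of v should be 2: a = v^2/r

The LHS a has dimensions [L T^-2]; v has dimensions [L T^-1].
As written, the RHS v/r (exponent 1 on v) has dimensions [T^-1], which does not match.
With exponent 2, the RHS v^2/r has dimensions [L T^-2], matching the LHS.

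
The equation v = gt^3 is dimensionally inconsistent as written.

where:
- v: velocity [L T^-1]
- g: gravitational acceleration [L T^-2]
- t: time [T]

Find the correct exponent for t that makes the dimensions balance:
The exponent of t should be 1: v = gt

The LHS v has dimensions [L T^-1]; t has dimensions [T].
As written, the RHS gt^3 (exponent 3 on t) has dimensions [L T], which does not match.
With exponent 1, the RHS gt has dimensions [L T^-1], matching the LHS.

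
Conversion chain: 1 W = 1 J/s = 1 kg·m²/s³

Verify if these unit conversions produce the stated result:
The chain is correct (no errors).

Correct: Watt is Joule per second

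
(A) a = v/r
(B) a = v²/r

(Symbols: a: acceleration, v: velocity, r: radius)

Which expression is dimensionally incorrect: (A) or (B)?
(A)

(A) a = v/r: LHS [L T^-2], RHS [T^-1] ✗
(B) a = v²/r: LHS [L T^-2], RHS [L T^-2] ✓

Expression (A) a = v/r is dimensionally incorrect.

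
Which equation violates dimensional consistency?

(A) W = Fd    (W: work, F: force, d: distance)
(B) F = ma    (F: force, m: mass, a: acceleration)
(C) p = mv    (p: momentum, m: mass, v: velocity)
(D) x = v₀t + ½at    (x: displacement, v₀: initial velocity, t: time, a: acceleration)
(D) x = v₀t + ½at

The equation (D) x = v₀t + ½at is dimensionally incorrect.

LHS (x): [L]
RHS terms:
  - v₀t: [L] ✓
  - ½at: [L T^-1] ✗ (does not match LHS)

The dimensions do not match. The other three equations balance.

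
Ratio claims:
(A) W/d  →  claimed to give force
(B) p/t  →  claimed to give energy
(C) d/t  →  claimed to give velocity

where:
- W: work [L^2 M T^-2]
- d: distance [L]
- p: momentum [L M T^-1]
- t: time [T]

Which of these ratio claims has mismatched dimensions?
(B) p/t does not give energy

(A) W/d: [L M T^-2] = force [L M T^-2] ✓
(B) p/t: [L M T^-2] ≠ energy [L^2 M T^-2] ✗
(C) d/t: [L T^-1] = velocity [L T^-1] ✓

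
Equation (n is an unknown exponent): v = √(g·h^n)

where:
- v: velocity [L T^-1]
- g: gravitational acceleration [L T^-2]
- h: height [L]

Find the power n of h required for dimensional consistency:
n = 1

v has dimensions [L T^-1]; h has dimensions [L].
With n = 1: √(g·h^1) has dimensions [L T^-1], matching the LHS ✓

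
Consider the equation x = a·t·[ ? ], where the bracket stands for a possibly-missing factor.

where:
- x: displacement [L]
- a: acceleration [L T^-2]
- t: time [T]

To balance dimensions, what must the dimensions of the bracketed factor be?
[T] — time (e.g. t)

x has dimensions [L]; a·t has dimensions [L T^-1].
The bracketed factor must supply [L] / [L T^-1] = [T].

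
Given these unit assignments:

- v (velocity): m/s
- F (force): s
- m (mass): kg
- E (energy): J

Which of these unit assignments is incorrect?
F

The variable F (force) should have units N, not s.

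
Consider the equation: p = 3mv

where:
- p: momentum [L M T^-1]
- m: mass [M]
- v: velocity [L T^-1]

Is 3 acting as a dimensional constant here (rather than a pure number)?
No

p has dimensions [L M T^-1] and mv already has dimensions [L M T^-1], so the equation balances without 3 contributing any dimensions. 3 is a pure (dimensionless) number; changing or removing it would not affect dimensional consistency.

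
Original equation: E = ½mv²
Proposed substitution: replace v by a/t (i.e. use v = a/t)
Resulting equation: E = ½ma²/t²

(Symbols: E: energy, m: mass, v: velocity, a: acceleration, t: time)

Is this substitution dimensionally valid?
No

[v] = [L T^-1] and [a/t] = [L T^-3]. These differ, so the substitution replaces a quantity by one of different dimensions and the result E = ½ma²/t² has LHS [L^2 M T^-2] vs RHS [L^2 M T^-6] — inconsistent.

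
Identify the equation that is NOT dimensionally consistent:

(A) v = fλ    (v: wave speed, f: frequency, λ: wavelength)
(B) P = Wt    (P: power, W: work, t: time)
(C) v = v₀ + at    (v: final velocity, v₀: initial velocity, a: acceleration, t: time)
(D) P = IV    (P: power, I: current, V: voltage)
(B) P = Wt

The equation (B) P = Wt is dimensionally incorrect.

LHS (P): [L^2 M T^-3]
RHS (Wt): [L^2 M T^-1] ✗

The dimensions do not match. The other three equations balance.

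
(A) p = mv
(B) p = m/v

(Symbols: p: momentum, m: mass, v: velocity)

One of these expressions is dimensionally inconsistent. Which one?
(B)

(A) p = mv: LHS [L M T^-1], RHS [L M T^-1] ✓
(B) p = m/v: LHS [L M T^-1], RHS [L^-1 M T] ✗

Expression (B) p = m/v is dimensionally incorrect.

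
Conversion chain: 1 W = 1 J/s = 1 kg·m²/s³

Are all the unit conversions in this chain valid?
The chain is correct (no errors).

Correct: Watt is Joule per second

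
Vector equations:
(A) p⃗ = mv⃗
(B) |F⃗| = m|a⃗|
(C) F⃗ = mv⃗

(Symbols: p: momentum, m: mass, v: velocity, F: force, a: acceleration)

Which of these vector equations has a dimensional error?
(C) F⃗ = mv⃗

(A) p⃗ = mv⃗: LHS [L M T^-1], RHS [L M T^-1] ✓ — mass (scalar) times velocity (vector)
(B) |F⃗| = m|a⃗|: LHS [L M T^-2], RHS [L M T^-2] ✓ — magnitudes of vectors are scalars
(C) F⃗ = mv⃗: LHS [L M T^-2], RHS [L M T^-1] ✗ — mass times velocity is momentum, not force; should be ma⃗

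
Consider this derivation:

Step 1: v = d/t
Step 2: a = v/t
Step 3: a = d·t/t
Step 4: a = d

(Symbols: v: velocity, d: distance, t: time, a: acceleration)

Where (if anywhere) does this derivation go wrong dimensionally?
Step 3

Step 1: v = d/t → LHS [L T^-1], RHS [L T^-1] ✓
Step 2: a = v/t → LHS [L T^-2], RHS [L T^-2] ✓
Step 3: a = d·t/t → LHS [L T^-2], RHS [L] ✗

The first dimensional inconsistency appears in step 3: a = d·t/t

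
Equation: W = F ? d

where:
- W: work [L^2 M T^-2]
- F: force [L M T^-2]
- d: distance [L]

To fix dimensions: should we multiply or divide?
multiplication (×): W = F × d

W [L^2 M T^-2]; F [L M T^-2]; d [L].
F × d → [L^2 M T^-2] ✓
F ÷ d → [M T^-2] ✗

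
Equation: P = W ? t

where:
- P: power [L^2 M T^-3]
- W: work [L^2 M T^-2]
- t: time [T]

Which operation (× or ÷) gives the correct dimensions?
division (÷): P = W ÷ t

P [L^2 M T^-3]; W [L^2 M T^-2]; t [T].
W × t → [L^2 M T^-1] ✗
W ÷ t → [L^2 M T^-3] ✓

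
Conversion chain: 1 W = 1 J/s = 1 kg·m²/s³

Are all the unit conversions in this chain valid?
The chain is correct (no errors).

Correct: Watt is Joule per second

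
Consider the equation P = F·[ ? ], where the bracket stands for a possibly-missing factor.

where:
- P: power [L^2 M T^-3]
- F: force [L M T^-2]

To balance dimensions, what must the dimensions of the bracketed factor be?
[L T^-1] — velocity (e.g. v)

P has dimensions [L^2 M T^-3]; F has dimensions [L M T^-2].
The bracketed factor must supply [L^2 M T^-3] / [L M T^-2] = [L T^-1].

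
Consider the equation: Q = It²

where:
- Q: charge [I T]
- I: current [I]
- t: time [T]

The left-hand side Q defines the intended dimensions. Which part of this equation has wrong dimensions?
The right-hand side term It²

Q has dimensions [I T], but It² has dimensions [I T^2], so the term It² is dimensionally wrong for Q.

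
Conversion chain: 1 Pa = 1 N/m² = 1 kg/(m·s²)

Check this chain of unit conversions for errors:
The chain is correct (no errors).

Correct: Pascal is Newton per square meter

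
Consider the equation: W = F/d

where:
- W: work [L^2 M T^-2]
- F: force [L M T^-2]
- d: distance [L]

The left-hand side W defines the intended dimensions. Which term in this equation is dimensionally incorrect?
The right-hand side term F/d

W has dimensions [L^2 M T^-2], but F/d has dimensions [M T^-2], so the term F/d is dimensionally wrong for W.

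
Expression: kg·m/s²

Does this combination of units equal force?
Yes

The expression kg·m/s² has dimensions [L M T^-2], which is exactly force [L M T^-2].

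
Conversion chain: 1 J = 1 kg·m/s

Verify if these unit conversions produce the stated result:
The chain is incorrect (it contains an error).

Incorrect: Joule is kg·m²/s², not kg·m/s (that is momentum)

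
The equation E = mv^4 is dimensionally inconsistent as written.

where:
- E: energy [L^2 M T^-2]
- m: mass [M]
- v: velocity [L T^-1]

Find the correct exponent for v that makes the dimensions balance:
The exponent of v should be 2: E = mv^2

The LHS E has dimensions [L^2 M T^-2]; v has dimensions [L T^-1].
As written, the RHS mv^4 (exponent 4 on v) has dimensions [L^4 M T^-4], which does not match.
With exponent 2, the RHS mv^2 has dimensions [L^2 M T^-2], matching the LHS.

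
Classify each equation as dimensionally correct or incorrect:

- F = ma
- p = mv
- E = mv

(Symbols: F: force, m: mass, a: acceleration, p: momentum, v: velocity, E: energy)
Dimensionally correct: F = ma, p = mv
Dimensionally incorrect: E = mv
Ordered (correct first, then incorrect): F = ma, p = mv, E = mv

- F = ma: LHS [L M T^-2], RHS [L M T^-2] → correct ✓
- p = mv: LHS [L M T^-1], RHS [L M T^-1] → correct ✓
- E = mv: LHS [L^2 M T^-2], RHS [L M T^-1] → incorrect ✗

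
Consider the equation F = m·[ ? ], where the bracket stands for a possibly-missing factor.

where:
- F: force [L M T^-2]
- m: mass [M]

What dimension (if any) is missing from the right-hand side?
[L T^-2] — acceleration (e.g. a)

F has dimensions [L M T^-2]; m has dimensions [M].
The bracketed factor must supply [L M T^-2] / [M] = [L T^-2].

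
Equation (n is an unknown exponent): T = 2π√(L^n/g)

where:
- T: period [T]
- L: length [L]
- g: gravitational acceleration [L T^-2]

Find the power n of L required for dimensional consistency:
n = 1

T has dimensions [T]; L has dimensions [L].
With n = 1: 2π√(L^1/g) has dimensions [T], matching the LHS ✓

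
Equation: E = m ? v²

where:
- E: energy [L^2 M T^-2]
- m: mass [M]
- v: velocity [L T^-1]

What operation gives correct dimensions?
multiplication (×): E = m × v²

E [L^2 M T^-2]; m [M]; v² [L^2 T^-2].
m × v² → [L^2 M T^-2] ✓
m ÷ v² → [L^-2 M T^2] ✗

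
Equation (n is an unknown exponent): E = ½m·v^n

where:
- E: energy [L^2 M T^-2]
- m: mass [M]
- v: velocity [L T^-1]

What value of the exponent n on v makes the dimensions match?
n = 2

E has dimensions [L^2 M T^-2]; v has dimensions [L T^-1].
The rest of the RHS has dimensions [M], so v^n must supply [L^2 T^-2].
With n = 2: ½m·v^2 has dimensions [L^2 M T^-2], matching the LHS ✓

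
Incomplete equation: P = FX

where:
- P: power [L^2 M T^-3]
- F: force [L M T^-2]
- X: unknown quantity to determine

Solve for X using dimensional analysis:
X = v (velocity), dimensions [L T^-1]

P has dimensions [L^2 M T^-3]; the rest of the RHS (F) has dimensions [L M T^-2].
So X must have dimensions [L T^-1] — X = v (velocity).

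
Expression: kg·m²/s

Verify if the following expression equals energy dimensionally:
No

The expression kg·m²/s has dimensions [L^2 M T^-1], but energy has dimensions [L^2 M T^-2].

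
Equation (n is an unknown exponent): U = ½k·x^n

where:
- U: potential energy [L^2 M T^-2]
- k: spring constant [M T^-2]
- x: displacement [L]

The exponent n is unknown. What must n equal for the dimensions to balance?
n = 2

U has dimensions [L^2 M T^-2]; x has dimensions [L].
The rest of the RHS has dimensions [M T^-2], so x^n must supply [L^2].
With n = 2: ½k·x^2 has dimensions [L^2 M T^-2], matching the LHS ✓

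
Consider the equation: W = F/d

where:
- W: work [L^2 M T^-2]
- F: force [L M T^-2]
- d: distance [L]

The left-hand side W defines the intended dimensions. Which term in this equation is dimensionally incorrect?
The right-hand side term F/d

W has dimensions [L^2 M T^-2], but F/d has dimensions [M T^-2], so the term F/d is dimensionally wrong for W.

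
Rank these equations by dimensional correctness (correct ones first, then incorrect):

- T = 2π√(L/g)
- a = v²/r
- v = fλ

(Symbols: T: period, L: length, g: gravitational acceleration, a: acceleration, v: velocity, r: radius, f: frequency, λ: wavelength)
Dimensionally correct: T = 2π√(L/g), a = v²/r, v = fλ
Dimensionally incorrect: none
Ordered (correct first, then incorrect): T = 2π√(L/g), a = v²/r, v = fλ

- T = 2π√(L/g): LHS [T], RHS [T] → correct ✓
- a = v²/r: LHS [L T^-2], RHS [L T^-2] → correct ✓
- v = fλ: LHS [L T^-1], RHS [L T^-1] → correct ✓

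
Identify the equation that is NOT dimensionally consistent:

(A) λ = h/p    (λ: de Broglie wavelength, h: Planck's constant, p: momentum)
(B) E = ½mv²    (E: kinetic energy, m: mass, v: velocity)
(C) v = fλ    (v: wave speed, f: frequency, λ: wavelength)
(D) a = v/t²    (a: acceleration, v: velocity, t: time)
(D) a = v/t²

The equation (D) a = v/t² is dimensionally incorrect.

LHS (a): [L T^-2]
RHS (v/t²): [L T^-3] ✗

The dimensions do not match. The other three equations balance.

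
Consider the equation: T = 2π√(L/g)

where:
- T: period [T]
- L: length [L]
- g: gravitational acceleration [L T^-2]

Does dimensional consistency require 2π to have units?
No

T has dimensions [T] and √(L/g) already has dimensions [T], so the equation balances without 2π contributing any dimensions. 2π is a pure (dimensionless) number; changing or removing it would not affect dimensional consistency.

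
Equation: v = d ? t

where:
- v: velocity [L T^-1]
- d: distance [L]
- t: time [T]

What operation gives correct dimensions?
division (÷): v = d ÷ t

v [L T^-1]; d [L]; t [T].
d × t → [L T] ✗
d ÷ t → [L T^-1] ✓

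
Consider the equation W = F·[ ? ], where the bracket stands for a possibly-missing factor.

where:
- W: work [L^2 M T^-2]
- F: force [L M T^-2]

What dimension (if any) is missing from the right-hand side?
[L] — length (e.g. a distance d)

W has dimensions [L^2 M T^-2]; F has dimensions [L M T^-2].
The bracketed factor must supply [L^2 M T^-2] / [L M T^-2] = [L].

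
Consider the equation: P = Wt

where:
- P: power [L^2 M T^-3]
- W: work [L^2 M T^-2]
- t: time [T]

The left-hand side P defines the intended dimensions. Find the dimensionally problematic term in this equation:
The right-hand side term Wt

P has dimensions [L^2 M T^-3], but Wt has dimensions [L^2 M T^-1], so the term Wt is dimensionally wrong for P.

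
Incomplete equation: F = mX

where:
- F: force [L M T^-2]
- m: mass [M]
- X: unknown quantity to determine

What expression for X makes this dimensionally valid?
X = a (acceleration), dimensions [L T^-2]

F has dimensions [L M T^-2]; the rest of the RHS (m) has dimensions [M].
So X must have dimensions [L T^-2] — X = a (acceleration).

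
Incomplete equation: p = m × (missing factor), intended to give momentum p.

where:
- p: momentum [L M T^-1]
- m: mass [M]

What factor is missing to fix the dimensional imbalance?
v (velocity), dimensions [L T^-1]

p has dimensions [L M T^-1] and m has dimensions [M].
The missing factor must have dimensions [L M T^-1] / [M] = [L T^-1], i.e. velocity (v).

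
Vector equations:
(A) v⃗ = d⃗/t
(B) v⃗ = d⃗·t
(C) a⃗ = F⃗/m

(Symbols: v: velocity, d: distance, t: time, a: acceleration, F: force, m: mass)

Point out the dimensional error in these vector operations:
(B) v⃗ = d⃗·t

(A) v⃗ = d⃗/t: LHS [L T^-1], RHS [L T^-1] ✓ — displacement (vector) divided by time (scalar)
(B) v⃗ = d⃗·t: LHS [L T^-1], RHS [L T] ✗ — velocity is displacement per time; should be d⃗/t
(C) a⃗ = F⃗/m: LHS [L T^-2], RHS [L T^-2] ✓ — force (vector) divided by mass (scalar)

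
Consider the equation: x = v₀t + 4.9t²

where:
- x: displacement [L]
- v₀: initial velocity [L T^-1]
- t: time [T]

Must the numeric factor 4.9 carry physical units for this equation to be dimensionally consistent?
Yes

x has dimensions [L], while t² alone has dimensions [T^2]. For the equation to balance, the factor 4.9 must carry dimensions [L T^-2] — it is a dimensional constant (a numerical value of a physical quantity with its units suppressed), not a pure number.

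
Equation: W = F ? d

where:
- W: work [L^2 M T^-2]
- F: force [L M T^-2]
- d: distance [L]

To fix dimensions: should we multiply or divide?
multiplication (×): W = F × d

W [L^2 M T^-2]; F [L M T^-2]; d [L].
F × d → [L^2 M T^-2] ✓
F ÷ d → [M T^-2] ✗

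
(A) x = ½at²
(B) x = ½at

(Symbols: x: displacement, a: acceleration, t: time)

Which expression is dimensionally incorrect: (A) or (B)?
(B)

(A) x = ½at²: LHS [L], RHS [L] ✓
(B) x = ½at: LHS [L], RHS [L T^-1] ✗

Expression (B) x = ½at is dimensionally incorrect.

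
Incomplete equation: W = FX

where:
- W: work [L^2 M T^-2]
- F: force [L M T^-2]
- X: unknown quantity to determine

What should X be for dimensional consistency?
X = d (distance), dimensions [L]

W has dimensions [L^2 M T^-2]; the rest of the RHS (F) has dimensions [L M T^-2].
So X must have dimensions [L] — X = d (distance).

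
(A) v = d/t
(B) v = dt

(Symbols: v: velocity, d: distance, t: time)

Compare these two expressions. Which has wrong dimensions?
(B)

(A) v = d/t: LHS [L T^-1], RHS [L T^-1] ✓
(B) v = dt: LHS [L T^-1], RHS [L T] ✗

Expression (B) v = dt is dimensionally incorrect.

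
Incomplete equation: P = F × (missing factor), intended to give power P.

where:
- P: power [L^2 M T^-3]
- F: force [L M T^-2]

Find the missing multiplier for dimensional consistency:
v (velocity), dimensions [L T^-1]

P has dimensions [L^2 M T^-3] and F has dimensions [L M T^-2].
The missing factor must have dimensions [L^2 M T^-3] / [L M T^-2] = [L T^-1], i.e. velocity (v).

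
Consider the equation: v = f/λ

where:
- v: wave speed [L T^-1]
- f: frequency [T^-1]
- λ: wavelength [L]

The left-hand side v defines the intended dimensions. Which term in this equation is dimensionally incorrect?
The right-hand side term f/λ

v has dimensions [L T^-1], but f/λ has dimensions [L^-1 T^-1], so the term f/λ is dimensionally wrong for v.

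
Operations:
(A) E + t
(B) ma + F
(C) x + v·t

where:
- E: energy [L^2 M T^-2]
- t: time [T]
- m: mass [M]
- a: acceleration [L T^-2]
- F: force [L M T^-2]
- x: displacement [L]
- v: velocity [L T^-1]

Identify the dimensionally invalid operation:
(A) E + t

(A) E + t: E [L^2 M T^-2] and t [T] — different dimensions cannot be added/subtracted ✗
(B) ma + F: ma [L M T^-2] and F [L M T^-2] — same dimensions ✓
(C) x + v·t: x [L] and v·t [L] — same dimensions ✓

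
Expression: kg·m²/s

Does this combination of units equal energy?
No

The expression kg·m²/s has dimensions [L^2 M T^-1], but energy has dimensions [L^2 M T^-2].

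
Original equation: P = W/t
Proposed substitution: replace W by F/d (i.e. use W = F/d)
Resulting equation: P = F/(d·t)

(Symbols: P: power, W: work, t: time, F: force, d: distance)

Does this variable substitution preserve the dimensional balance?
No

[W] = [L^2 M T^-2] and [F/d] = [M T^-2]. These differ, so the substitution replaces a quantity by one of different dimensions and the result P = F/(d·t) has LHS [L^2 M T^-3] vs RHS [M T^-3] — inconsistent.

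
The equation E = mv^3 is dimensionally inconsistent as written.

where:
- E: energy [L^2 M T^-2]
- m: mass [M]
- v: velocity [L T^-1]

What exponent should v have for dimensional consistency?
The exponent of v should be 2: E = mv^2

The LHS E has dimensions [L^2 M T^-2]; v has dimensions [L T^-1].
As written, the RHS mv^3 (exponent 3 on v) has dimensions [L^3 M T^-3], which does not match.
With exponent 2, the RHS mv^2 has dimensions [L^2 M T^-2], matching the LHS.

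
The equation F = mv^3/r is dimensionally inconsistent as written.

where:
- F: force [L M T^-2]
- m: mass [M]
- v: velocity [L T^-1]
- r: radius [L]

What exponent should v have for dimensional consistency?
The exponent of v should be 2: F = mv^2/r

The LHS F has dimensions [L M T^-2]; v has dimensions [L T^-1].
As written, the RHS mv^3/r (exponent 3 on v) has dimensions [L^2 M T^-3], which does not match.
With exponent 2, the RHS mv^2/r has dimensions [L M T^-2], matching the LHS.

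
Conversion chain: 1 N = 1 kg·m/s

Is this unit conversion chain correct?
The chain is incorrect (it contains an error).

Incorrect: Newton is kg·m/s², not kg·m/s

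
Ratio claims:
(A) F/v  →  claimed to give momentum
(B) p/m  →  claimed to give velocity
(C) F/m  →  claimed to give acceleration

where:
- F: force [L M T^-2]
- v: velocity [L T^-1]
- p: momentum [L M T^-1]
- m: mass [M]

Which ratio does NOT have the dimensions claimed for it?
(A) F/v does not give momentum

(A) F/v: [M T^-1] ≠ momentum [L M T^-1] ✗
(B) p/m: [L T^-1] = velocity [L T^-1] ✓
(C) F/m: [L T^-2] = acceleration [L T^-2] ✓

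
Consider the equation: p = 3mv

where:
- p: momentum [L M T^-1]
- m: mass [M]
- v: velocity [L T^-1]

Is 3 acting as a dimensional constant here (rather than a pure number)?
No

p has dimensions [L M T^-1] and mv already has dimensions [L M T^-1], so the equation balances without 3 contributing any dimensions. 3 is a pure (dimensionless) number; changing or removing it would not affect dimensional consistency.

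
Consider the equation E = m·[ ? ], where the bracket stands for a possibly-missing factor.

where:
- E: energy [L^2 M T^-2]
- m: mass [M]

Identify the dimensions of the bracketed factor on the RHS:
[L^2 T^-2] — velocity squared (e.g. v²)

E has dimensions [L^2 M T^-2]; m has dimensions [M].
The bracketed factor must supply [L^2 M T^-2] / [M] = [L^2 T^-2].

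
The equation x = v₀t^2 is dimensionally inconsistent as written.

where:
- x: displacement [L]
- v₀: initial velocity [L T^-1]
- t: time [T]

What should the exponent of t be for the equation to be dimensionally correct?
The exponent of t should be 1: x = v₀t

The LHS x has dimensions [L]; t has dimensions [T].
As written, the RHS v₀t^2 (exponent 2 on t) has dimensions [L T], which does not match.
With exponent 1, the RHS v₀t has dimensions [L], matching the LHS.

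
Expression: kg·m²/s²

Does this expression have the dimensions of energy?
Yes

The expression kg·m²/s² has dimensions [L^2 M T^-2], which is exactly energy [L^2 M T^-2].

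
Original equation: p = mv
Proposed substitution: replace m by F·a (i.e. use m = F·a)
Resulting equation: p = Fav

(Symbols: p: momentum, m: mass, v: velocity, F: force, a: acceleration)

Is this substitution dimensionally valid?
No

[m] = [M] and [F·a] = [L^2 M T^-4]. These differ, so the substitution replaces a quantity by one of different dimensions and the result p = Fav has LHS [L M T^-1] vs RHS [L^3 M T^-5] — inconsistent.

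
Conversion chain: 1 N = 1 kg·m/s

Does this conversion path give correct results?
The chain is incorrect (it contains an error).

Incorrect: Newton is kg·m/s², not kg·m/s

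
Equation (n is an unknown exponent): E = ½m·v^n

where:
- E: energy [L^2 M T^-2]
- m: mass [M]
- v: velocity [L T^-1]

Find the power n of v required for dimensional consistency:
n = 2

E has dimensions [L^2 M T^-2]; v has dimensions [L T^-1].
The rest of the RHS has dimensions [M], so v^n must supply [L^2 T^-2].
With n = 2: ½m·v^2 has dimensions [L^2 M T^-2], matching the LHS ✓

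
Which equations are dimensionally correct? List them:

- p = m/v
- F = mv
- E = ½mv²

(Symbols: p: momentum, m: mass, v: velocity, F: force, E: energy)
Dimensionally correct: E = ½mv²
Dimensionally incorrect: p = m/v, F = mv
Ordered (correct first, then incorrect): E = ½mv², p = m/v, F = mv

- p = m/v: LHS [L M T^-1], RHS [L^-1 M T] → incorrect ✗
- F = mv: LHS [L M T^-2], RHS [L M T^-1] → incorrect ✗
- E = ½mv²: LHS [L^2 M T^-2], RHS [L^2 M T^-2] → correct ✓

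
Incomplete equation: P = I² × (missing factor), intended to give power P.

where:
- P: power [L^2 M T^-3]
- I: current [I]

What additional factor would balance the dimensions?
R (resistance), dimensions [I^-2 L^2 M T^-3]

P has dimensions [L^2 M T^-3] and I² has dimensions [I^2].
The missing factor must have dimensions [L^2 M T^-3] / [I^2] = [I^-2 L^2 M T^-3], i.e. resistance (R).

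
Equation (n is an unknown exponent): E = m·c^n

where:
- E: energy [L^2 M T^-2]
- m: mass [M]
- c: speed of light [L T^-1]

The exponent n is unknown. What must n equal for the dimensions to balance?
n = 2

E has dimensions [L^2 M T^-2]; c has dimensions [L T^-1].
The rest of the RHS has dimensions [M], so c^n must supply [L^2 T^-2].
With n = 2: m·c^2 has dimensions [L^2 M T^-2], matching the LHS ✓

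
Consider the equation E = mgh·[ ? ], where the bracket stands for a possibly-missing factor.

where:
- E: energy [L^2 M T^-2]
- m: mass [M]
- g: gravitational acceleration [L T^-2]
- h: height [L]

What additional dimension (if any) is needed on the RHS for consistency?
Nothing is missing — the bracketed factor must be dimensionless.

E has dimensions [L^2 M T^-2] and mgh already has dimensions [L^2 M T^-2], so E = mgh is dimensionally complete.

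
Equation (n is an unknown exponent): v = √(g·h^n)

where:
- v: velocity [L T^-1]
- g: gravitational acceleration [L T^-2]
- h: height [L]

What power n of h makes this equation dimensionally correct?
n = 1

v has dimensions [L T^-1]; h has dimensions [L].
With n = 1: √(g·h^1) has dimensions [L T^-1], matching the LHS ✓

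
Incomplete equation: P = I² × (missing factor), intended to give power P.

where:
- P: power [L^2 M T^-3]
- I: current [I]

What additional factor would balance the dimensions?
R (resistance), dimensions [I^-2 L^2 M T^-3]

P has dimensions [L^2 M T^-3] and I² has dimensions [I^2].
The missing factor must have dimensions [L^2 M T^-3] / [I^2] = [I^-2 L^2 M T^-3], i.e. resistance (R).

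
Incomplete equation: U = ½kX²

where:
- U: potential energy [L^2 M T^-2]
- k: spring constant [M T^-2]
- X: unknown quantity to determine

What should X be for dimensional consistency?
X = x (displacement), dimensions [L]

U has dimensions [L^2 M T^-2]; the rest of the RHS (½k) has dimensions [M T^-2].
So X² must have dimensions [L^2], i.e. X has dimensions [L] — X = x (displacement).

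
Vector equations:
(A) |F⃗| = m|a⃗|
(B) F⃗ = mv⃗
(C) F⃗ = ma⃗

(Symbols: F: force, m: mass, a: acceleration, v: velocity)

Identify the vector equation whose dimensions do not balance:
(B) F⃗ = mv⃗

(A) |F⃗| = m|a⃗|: LHS [L M T^-2], RHS [L M T^-2] ✓ — magnitudes of vectors are scalars
(B) F⃗ = mv⃗: LHS [L M T^-2], RHS [L M T^-1] ✗ — mass times velocity is momentum, not force; should be ma⃗
(C) F⃗ = ma⃗: LHS [L M T^-2], RHS [L M T^-2] ✓ — Force and acceleration are vectors, mass is a scalar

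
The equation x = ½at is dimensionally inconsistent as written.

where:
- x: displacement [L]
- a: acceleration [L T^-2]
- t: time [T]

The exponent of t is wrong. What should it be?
The exponent of t should be 2: x = ½at^2

The LHS x has dimensions [L]; t has dimensions [T].
As written, the RHS ½at (exponent 1 on t) has dimensions [L T^-1], which does not match.
With exponent 2, the RHS ½at^2 has dimensions [L], matching the LHS.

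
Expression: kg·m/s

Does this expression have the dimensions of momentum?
Yes

The expression kg·m/s has dimensions [L M T^-1], which is exactly momentum [L M T^-1].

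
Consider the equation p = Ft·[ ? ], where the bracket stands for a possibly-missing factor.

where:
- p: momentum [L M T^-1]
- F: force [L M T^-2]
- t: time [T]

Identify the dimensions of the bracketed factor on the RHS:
Nothing is missing — the bracketed factor must be dimensionless.

p has dimensions [L M T^-1] and Ft already has dimensions [L M T^-1], so p = Ft is dimensionally complete.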